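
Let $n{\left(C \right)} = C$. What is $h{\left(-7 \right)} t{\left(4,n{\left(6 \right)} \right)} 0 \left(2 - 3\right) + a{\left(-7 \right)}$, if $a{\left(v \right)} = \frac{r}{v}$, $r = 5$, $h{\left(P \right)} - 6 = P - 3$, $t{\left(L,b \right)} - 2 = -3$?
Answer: $- \frac{5}{7} \approx -0.71429$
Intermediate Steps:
$t{\left(L,b \right)} = -1$ ($t{\left(L,b \right)} = 2 - 3 = -1$)
$h{\left(P \right)} = 3 + P$ ($h{\left(P \right)} = 6 + \left(P - 3\right) = 6 + \left(-3 + P\right) = 3 + P$)
$a{\left(v \right)} = \frac{5}{v}$
$h{\left(-7 \right)} t{\left(4,n{\left(6 \right)} \right)} 0 \left(2 - 3\right) + a{\left(-7 \right)} = \left(3 - 7\right) \left(-1\right) 0 \left(2 - 3\right) + \frac{5}{-7} = - 4 \cdot 0 \left(-1\right) + 5 \left(- \frac{1}{7}\right) = \left(-4\right) 0 - \frac{5}{7} = 0 - \frac{5}{7} = - \frac{5}{7}$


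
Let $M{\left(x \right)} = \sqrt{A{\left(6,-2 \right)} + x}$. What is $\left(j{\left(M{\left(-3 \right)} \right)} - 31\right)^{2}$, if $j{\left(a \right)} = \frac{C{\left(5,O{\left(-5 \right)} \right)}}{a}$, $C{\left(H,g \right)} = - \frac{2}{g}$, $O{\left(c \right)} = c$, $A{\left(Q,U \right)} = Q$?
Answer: $\frac{72079}{75} - \frac{124 \sqrt{3}}{15} \approx 946.74$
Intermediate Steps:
$M{\left(x \right)} = \sqrt{6 + x}$
$j{\left(a \right)} = \frac{2}{5 a}$ ($j{\left(a \right)} = \frac{\left(-2\right) \frac{1}{-5}}{a} = \frac{\left(-2\right) \left(- \frac{1}{5}\right)}{a} = \frac{2}{5 a}$)
$\left(j{\left(M{\left(-3 \right)} \right)} - 31\right)^{2} = \left(\frac{2}{5 \sqrt{6 - 3}} - 31\right)^{2} = \left(\frac{2}{5 \sqrt{3}} - 31\right)^{2} = \left(\frac{2 \frac{\sqrt{3}}{3}}{5} - 31\right)^{2} = \left(\frac{2 \sqrt{3}}{15} - 31\right)^{2} = \left(-31 + \frac{2 \sqrt{3}}{15}\right)^{2}$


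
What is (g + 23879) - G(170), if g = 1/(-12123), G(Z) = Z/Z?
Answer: 289472993/12123 ≈ 23878.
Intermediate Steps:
G(Z) = 1
g = -1/12123 ≈ -8.2488e-5
(g + 23879) - G(170) = (-1/12123 + 23879) - 1*1 = 289485116/12123 - 1 = 289472993/12123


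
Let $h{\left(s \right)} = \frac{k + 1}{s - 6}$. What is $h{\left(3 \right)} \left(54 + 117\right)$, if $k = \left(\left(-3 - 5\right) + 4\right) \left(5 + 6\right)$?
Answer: $2451$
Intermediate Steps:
$k = -44$ ($k = \left(\left(-3 - 5\right) + 4\right) 11 = \left(-8 + 4\right) 11 = \left(-4\right) 11 = -44$)
$h{\left(s \right)} = - \frac{43}{-6 + s}$ ($h{\left(s \right)} = \frac{-44 + 1}{s - 6} = - \frac{43}{-6 + s}$)
$h{\left(3 \right)} \left(54 + 117\right) = - \frac{43}{-6 + 3} \left(54 + 117\right) = - \frac{43}{-3} \cdot 171 = \left(-43\right) \left(- \frac{1}{3}\right) 171 = \frac{43}{3} \cdot 171 = 2451$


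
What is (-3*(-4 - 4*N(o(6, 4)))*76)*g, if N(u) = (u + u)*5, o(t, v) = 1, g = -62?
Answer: -621984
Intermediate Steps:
N(u) = 10*u (N(u) = (2*u)*5 = 10*u)
(-3*(-4 - 4*N(o(6, 4)))*76)*g = (-3*(-4 - 40)*76)*(-62) = (-3*(-44)*76)*(-62) = (132*76)*(-62) = 10032*(-62) = -621984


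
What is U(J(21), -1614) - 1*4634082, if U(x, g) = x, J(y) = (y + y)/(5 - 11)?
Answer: -4634089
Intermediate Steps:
J(y) = -y/3 (J(y) = (2*y)/(-6) = (2*y)*(-1/6) = -y/3)
U(J(21), -1614) - 1*4634082 = -1/3*21 - 1*4634082 = -7 - 4634082 = -4634089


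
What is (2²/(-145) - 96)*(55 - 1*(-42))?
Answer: -1350628/145 ≈ -9314.7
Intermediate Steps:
(2²/(-145) - 96)*(55 - 1*(-42)) = (4*(-1/145) - 96)*(55 + 42) = (-4/145 - 96)*97 = -13924/145*97 = -1350628/145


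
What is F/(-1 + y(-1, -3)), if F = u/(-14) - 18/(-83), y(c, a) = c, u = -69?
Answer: -5979/2324 ≈ -2.5727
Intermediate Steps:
F = 5979/1162 (F = -69/(-14) - 18/(-83) = -69*(-1/14) - 18*(-1/83) = 69/14 + 18/83 = 5979/1162 ≈ 5.1454)
F/(-1 + y(-1, -3)) = 5979/(1162*(-1 - 1)) = (5979/1162)/(-2) = (5979/1162)*(-1/2) = -5979/2324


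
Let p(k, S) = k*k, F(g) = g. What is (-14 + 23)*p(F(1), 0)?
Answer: 9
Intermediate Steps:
p(k, S) = k**2
(-14 + 23)*p(F(1), 0) = (-14 + 23)*1**2 = 9*1 = 9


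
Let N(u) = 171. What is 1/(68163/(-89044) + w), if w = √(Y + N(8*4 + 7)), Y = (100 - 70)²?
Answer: 2023168724/2829044983629 + 7928833936*√119/2829044983629 ≈ 0.031289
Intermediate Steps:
Y = 900 (Y = 30² = 900)
w = 3*√119 (w = √(900 + 171) = √1071 = 3*√119 ≈ 32.726)
1/(68163/(-89044) + w) = 1/(68163/(-89044) + 3*√119) = 1/(68163*(-1/89044) + 3*√119) = 1/(-68163/89044 + 3*√119)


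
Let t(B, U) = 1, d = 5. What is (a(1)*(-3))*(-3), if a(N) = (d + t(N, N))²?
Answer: 324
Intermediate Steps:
a(N) = 36 (a(N) = (5 + 1)² = 6² = 36)
(a(1)*(-3))*(-3) = (36*(-3))*(-3) = -108*(-3) = 324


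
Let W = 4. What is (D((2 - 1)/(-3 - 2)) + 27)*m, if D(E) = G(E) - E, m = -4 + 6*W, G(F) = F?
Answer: 540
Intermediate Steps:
m = 20 (m = -4 + 6*4 = -4 + 24 = 20)
D(E) = 0 (D(E) = E - E = 0)
(D((2 - 1)/(-3 - 2)) + 27)*m = (0 + 27)*20 = 27*20 = 540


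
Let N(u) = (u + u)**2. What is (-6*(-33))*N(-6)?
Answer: 28512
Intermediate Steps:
N(u) = 4*u**2 (N(u) = (2*u)**2 = 4*u**2)
(-6*(-33))*N(-6) = (-6*(-33))*(4*(-6)**2) = 198*(4*36) = 198*144 = 28512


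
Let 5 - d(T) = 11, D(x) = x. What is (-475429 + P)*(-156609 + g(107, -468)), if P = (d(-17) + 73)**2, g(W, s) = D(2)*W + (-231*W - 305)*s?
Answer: -5441194136940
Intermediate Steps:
d(T) = -6 (d(T) = 5 - 1*11 = 5 - 11 = -6)
g(W, s) = 2*W + s*(-305 - 231*W) (g(W, s) = 2*W + (-231*W - 305)*s = 2*W + (-305 - 231*W)*s = 2*W + s*(-305 - 231*W))
P = 4489 (P = (-6 + 73)**2 = 67**2 = 4489)
(-475429 + P)*(-156609 + g(107, -468)) = (-475429 + 4489)*(-156609 + (-305*(-468) + 2*107 - 231*107*(-468))) = -470940*(-156609 + (142740 + 214 + 11567556)) = -470940*(-156609 + 11710510) = -470940*11553901 = -5441194136940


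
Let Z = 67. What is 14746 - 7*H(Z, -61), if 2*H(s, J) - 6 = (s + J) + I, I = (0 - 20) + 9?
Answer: 29485/2 ≈ 14743.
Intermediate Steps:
I = -11 (I = -20 + 9 = -11)
H(s, J) = -5/2 + J/2 + s/2 (H(s, J) = 3 + ((s + J) - 11)/2 = 3 + ((J + s) - 11)/2 = 3 + (-11 + J + s)/2 = 3 + (-11/2 + J/2 + s/2) = -5/2 + J/2 + s/2)
14746 - 7*H(Z, -61) = 14746 - 7*(-5/2 + (1/2)*(-61) + (1/2)*67) = 14746 - 7*(-5/2 - 61/2 + 67/2) = 14746 - 7*1/2 = 14746 - 7/2 = 29485/2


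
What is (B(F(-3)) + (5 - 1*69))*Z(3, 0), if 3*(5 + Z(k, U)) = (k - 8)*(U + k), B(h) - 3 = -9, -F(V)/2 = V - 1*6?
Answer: 700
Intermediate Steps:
F(V) = 12 - 2*V (F(V) = -2*(V - 1*6) = -2*(V - 6) = -2*(-6 + V) = 12 - 2*V)
B(h) = -6 (B(h) = 3 - 9 = -6)
Z(k, U) = -5 + (-8 + k)*(U + k)/3 (Z(k, U) = -5 + ((k - 8)*(U + k))/3 = -5 + ((-8 + k)*(U + k))/3 = -5 + (-8 + k)*(U + k)/3)
(B(F(-3)) + (5 - 1*69))*Z(3, 0) = (-6 + (5 - 1*69))*(-5 - 8/3*0 - 8/3*3 + (⅓)*3² + (⅓)*0*3) = (-6 + (5 - 69))*(-5 + 0 - 8 + (⅓)*9 + 0) = (-6 - 64)*(-5 + 0 - 8 + 3 + 0) = -70*(-10) = 700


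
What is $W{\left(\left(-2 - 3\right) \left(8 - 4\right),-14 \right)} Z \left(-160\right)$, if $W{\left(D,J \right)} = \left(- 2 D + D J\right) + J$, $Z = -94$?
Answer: $4602240$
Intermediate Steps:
$W{\left(D,J \right)} = J - 2 D + D J$
$W{\left(\left(-2 - 3\right) \left(8 - 4\right),-14 \right)} Z \left(-160\right) = \left(-14 - 2 \left(-2 - 3\right) \left(8 - 4\right) + \left(-2 - 3\right) \left(8 - 4\right) \left(-14\right)\right) \left(-94\right) \left(-160\right) = \left(-14 - 2 \left(\left(-5\right) 4\right) + \left(-5\right) 4 \left(-14\right)\right) \left(-94\right) \left(-160\right) = \left(-14 - -40 - -280\right) \left(-94\right) \left(-160\right) = \left(-14 + 40 + 280\right) \left(-94\right) \left(-160\right) = 306 \left(-94\right) \left(-160\right) = \left(-28764\right) \left(-160\right) = 4602240$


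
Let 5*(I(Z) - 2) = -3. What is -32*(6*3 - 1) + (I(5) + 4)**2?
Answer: -12871/25 ≈ -514.84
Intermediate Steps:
I(Z) = 7/5 (I(Z) = 2 + (1/5)*(-3) = 2 - 3/5 = 7/5)
-32*(6*3 - 1) + (I(5) + 4)**2 = -32*(6*3 - 1) + (7/5 + 4)**2 = -32*(18 - 1) + (27/5)**2 = -32*17 + 729/25 = -544 + 729/25 = -12871/25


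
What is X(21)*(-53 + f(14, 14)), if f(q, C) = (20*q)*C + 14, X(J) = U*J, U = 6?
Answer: 489006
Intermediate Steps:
X(J) = 6*J
f(q, C) = 14 + 20*C*q (f(q, C) = 20*C*q + 14 = 14 + 20*C*q)
X(21)*(-53 + f(14, 14)) = (6*21)*(-53 + (14 + 20*14*14)) = 126*(-53 + (14 + 3920)) = 126*(-53 + 3934) = 126*3881 = 489006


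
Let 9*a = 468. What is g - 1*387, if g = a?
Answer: -335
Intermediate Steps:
a = 52 (a = (1/9)*468 = 52)
g = 52
g - 1*387 = 52 - 1*387 = 52 - 387 = -335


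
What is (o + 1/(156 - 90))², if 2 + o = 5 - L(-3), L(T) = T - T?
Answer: 39601/4356 ≈ 9.0911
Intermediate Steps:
L(T) = 0
o = 3 (o = -2 + (5 - 1*0) = -2 + (5 + 0) = -2 + 5 = 3)
(o + 1/(156 - 90))² = (3 + 1/(156 - 90))² = (3 + 1/66)² = (199/66)² = 39601/4356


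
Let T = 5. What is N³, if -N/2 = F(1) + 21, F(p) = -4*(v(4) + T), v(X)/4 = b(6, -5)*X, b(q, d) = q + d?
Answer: 2000376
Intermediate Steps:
b(q, d) = d + q
v(X) = 4*X (v(X) = 4*((-5 + 6)*X) = 4*(1*X) = 4*X)
F(p) = -84 (F(p) = -4*(4*4 + 5) = -4*(16 + 5) = -4*21 = -84)
N = 126 (N = -2*(-84 + 21) = -2*(-63) = 126)
N³ = 126³ = 2000376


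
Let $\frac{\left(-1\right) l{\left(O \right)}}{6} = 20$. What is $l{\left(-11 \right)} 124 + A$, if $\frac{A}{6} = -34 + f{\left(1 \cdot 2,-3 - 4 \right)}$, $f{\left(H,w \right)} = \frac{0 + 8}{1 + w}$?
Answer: $-15092$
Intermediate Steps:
$l{\left(O \right)} = -120$ ($l{\left(O \right)} = \left(-6\right) 20 = -120$)
$f{\left(H,w \right)} = \frac{8}{1 + w}$
$A = -212$ ($A = 6 \left(-34 + \frac{8}{1 - 7}\right) = 6 \left(-34 + \frac{8}{-6}\right) = 6 \left(-34 + 8 \left(- \frac{1}{6}\right)\right) = 6 \left(-34 - \frac{4}{3}\right) = 6 \left(- \frac{106}{3}\right) = -212$)
$l{\left(-11 \right)} 124 + A = \left(-120\right) 124 - 212 = -14880 - 212 = -15092$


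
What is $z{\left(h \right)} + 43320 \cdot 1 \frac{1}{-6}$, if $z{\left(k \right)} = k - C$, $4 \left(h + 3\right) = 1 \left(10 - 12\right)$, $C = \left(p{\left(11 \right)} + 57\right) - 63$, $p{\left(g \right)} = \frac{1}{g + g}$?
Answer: $- \frac{79393}{11} \approx -7217.5$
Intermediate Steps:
$p{\left(g \right)} = \frac{1}{2 g}$
$C = - \frac{131}{22}$ ($C = \left(\frac{1}{2 \cdot 11} + 57\right) - 63 = \left(\frac{1}{2} \cdot \frac{1}{11} + 57\right) - 63 = \left(\frac{1}{22} + 57\right) - 63 = \frac{1255}{22} - 63 = - \frac{131}{22} \approx -5.9545$)
$h = - \frac{7}{2}$ ($h = -3 + \frac{1 \left(10 - 12\right)}{4} = -3 + \frac{1 \left(-2\right)}{4} = -3 + \frac{1}{4} \left(-2\right) = -3 - \frac{1}{2} = - \frac{7}{2} \approx -3.5$)
$z{\left(k \right)} = \frac{131}{22} + k$ ($z{\left(k \right)} = k - - \frac{131}{22} = k + \frac{131}{22} = \frac{131}{22} + k$)
$z{\left(h \right)} + 43320 \cdot 1 \frac{1}{-6} = \left(\frac{131}{22} - \frac{7}{2}\right) + 43320 \cdot 1 \frac{1}{-6} = \frac{27}{11} + 43320 \cdot 1 \left(- \frac{1}{6}\right) = \frac{27}{11} + 43320 \left(- \frac{1}{6}\right) = \frac{27}{11} - 7220 = - \frac{79393}{11}$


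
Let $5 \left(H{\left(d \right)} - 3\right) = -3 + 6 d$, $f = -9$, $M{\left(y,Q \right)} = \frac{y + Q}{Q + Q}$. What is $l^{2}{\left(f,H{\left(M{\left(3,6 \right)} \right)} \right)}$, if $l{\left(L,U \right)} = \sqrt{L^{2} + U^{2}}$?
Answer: $\frac{9189}{100} \approx 91.89$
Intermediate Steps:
$M{\left(y,Q \right)} = \frac{Q + y}{2 Q}$
$H{\left(d \right)} = \frac{12}{5} + \frac{6 d}{5}$ ($H{\left(d \right)} = 3 + \frac{-3 + 6 d}{5} = 3 + \left(- \frac{3}{5} + \frac{6 d}{5}\right) = \frac{12}{5} + \frac{6 d}{5}$)
$l^{2}{\left(f,H{\left(M{\left(3,6 \right)} \right)} \right)} = \left(\sqrt{\left(-9\right)^{2} + \left(\frac{12}{5} + \frac{6 \frac{6 + 3}{2 \cdot 6}}{5}\right)^{2}}\right)^{2} = \left(\sqrt{81 + \left(\frac{12}{5} + \frac{6 \cdot \frac{1}{2} \cdot \frac{1}{6} \cdot 9}{5}\right)^{2}}\right)^{2} = \left(\sqrt{81 + \left(\frac{12}{5} + \frac{6}{5} \cdot \frac{3}{4}\right)^{2}}\right)^{2} = \left(\sqrt{81 + \left(\frac{12}{5} + \frac{9}{10}\right)^{2}}\right)^{2} = \left(\sqrt{81 + \left(\frac{33}{10}\right)^{2}}\right)^{2} = \left(\sqrt{81 + \frac{1089}{100}}\right)^{2} = \left(\sqrt{\frac{9189}{100}}\right)^{2} = \left(\frac{3 \sqrt{1021}}{10}\right)^{2} = \frac{9189}{100}$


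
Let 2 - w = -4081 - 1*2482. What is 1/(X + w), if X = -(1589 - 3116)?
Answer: 1/8092 ≈ 0.00012358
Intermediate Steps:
X = 1527 (X = -1*(-1527) = 1527)
w = 6565 (w = 2 - (-4081 - 1*2482) = 2 - (-4081 - 2482) = 2 - 1*(-6563) = 2 + 6563 = 6565)
1/(X + w) = 1/(1527 + 6565) = 1/8092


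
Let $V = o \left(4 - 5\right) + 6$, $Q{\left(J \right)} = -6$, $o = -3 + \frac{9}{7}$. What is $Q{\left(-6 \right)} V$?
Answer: $- \frac{324}{7} \approx -46.286$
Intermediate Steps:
$o = - \frac{12}{7}$ ($o = -3 + 9 \cdot \frac{1}{7} = -3 + \frac{9}{7} = - \frac{12}{7} \approx -1.7143$)
$V = \frac{54}{7}$ ($V = - \frac{12 \left(4 - 5\right)}{7} + 6 = \left(- \frac{12}{7}\right) \left(-1\right) + 6 = \frac{12}{7} + 6 = \frac{54}{7} \approx 7.7143$)
$Q{\left(-6 \right)} V = \left(-6\right) \frac{54}{7} = - \frac{324}{7}$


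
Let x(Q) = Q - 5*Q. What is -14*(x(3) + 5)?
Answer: 98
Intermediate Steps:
x(Q) = -4*Q
-14*(x(3) + 5) = -14*(-4*3 + 5) = -14*(-12 + 5) = -14*(-7) = 98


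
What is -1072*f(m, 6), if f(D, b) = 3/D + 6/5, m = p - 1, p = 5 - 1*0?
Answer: -10452/5 ≈ -2090.4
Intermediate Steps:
p = 5 (p = 5 + 0 = 5)
m = 4 (m = 5 - 1 = 4)
f(D, b) = 6/5 + 3/D (f(D, b) = 3/D + 6*(1/5) = 3/D + 6/5 = 6/5 + 3/D)
-1072*f(m, 6) = -1072*(6/5 + 3/4) = -1072*39/20 = -10452/5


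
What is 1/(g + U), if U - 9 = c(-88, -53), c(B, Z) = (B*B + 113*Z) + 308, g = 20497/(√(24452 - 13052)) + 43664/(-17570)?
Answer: 72831108900480/149428109102918423 - 632752433530*√114/149428109102918423 ≈ 0.00044219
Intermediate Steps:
g = -21832/8785 + 20497*√114/1140 (g = 20497/(√11400) + 43664*(-1/17570) = 20497/((10*√114)) - 21832/8785 = 20497*(√114/1140) - 21832/8785 = 20497*√114/1140 - 21832/8785 = -21832/8785 + 20497*√114/1140 ≈ 189.49)
c(B, Z) = 308 + B² + 113*Z (c(B, Z) = (B² + 113*Z) + 308 = 308 + B² + 113*Z)
U = 2072 (U = 9 + (308 + (-88)² + 113*(-53)) = 9 + (308 + 7744 - 5989) = 9 + 2063 = 2072)
1/(g + U) = 1/((-21832/8785 + 20497*√114/1140) + 2072) = 1/(18180688/8785 + 20497*√114/1140)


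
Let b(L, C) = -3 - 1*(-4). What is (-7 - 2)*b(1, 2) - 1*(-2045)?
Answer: 2036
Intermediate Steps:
b(L, C) = 1 (b(L, C) = -3 + 4 = 1)
(-7 - 2)*b(1, 2) - 1*(-2045) = (-7 - 2)*1 - 1*(-2045) = -9*1 + 2045 = -9 + 2045 = 2036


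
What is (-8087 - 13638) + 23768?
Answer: 2043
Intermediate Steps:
(-8087 - 13638) + 23768 = -21725 + 23768 = 2043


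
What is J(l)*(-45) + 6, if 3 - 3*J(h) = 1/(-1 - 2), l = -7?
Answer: -44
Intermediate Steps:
J(h) = 10/9 (J(h) = 1 - 1/(3*(-1 - 2)) = 1 - ⅓/(-3) = 1 - ⅓*(-⅓) = 1 + ⅑ = 10/9)
J(l)*(-45) + 6 = (10/9)*(-45) + 6 = -50 + 6 = -44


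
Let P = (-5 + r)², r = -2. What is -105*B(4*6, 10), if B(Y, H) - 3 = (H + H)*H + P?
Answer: -26460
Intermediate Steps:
P = 49 (P = (-5 - 2)² = (-7)² = 49)
B(Y, H) = 52 + 2*H² (B(Y, H) = 3 + ((H + H)*H + 49) = 3 + ((2*H)*H + 49) = 3 + (2*H² + 49) = 3 + (49 + 2*H²) = 52 + 2*H²)
-105*B(4*6, 10) = -105*(52 + 2*10²) = -105*(52 + 2*100) = -105*(52 + 200) = -105*252 = -26460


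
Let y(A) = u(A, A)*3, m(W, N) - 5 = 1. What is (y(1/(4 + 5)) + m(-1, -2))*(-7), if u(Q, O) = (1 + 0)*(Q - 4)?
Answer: 119/3 ≈ 39.667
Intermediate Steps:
m(W, N) = 6 (m(W, N) = 5 + 1 = 6)
u(Q, O) = -4 + Q (u(Q, O) = 1*(-4 + Q) = -4 + Q)
y(A) = -12 + 3*A (y(A) = (-4 + A)*3 = -12 + 3*A)
(y(1/(4 + 5)) + m(-1, -2))*(-7) = ((-12 + 3/(4 + 5)) + 6)*(-7) = ((-12 + 3/9) + 6)*(-7) = ((-12 + 3*(⅑)) + 6)*(-7) = ((-12 + ⅓) + 6)*(-7) = (-35/3 + 6)*(-7) = -17/3*(-7) = 119/3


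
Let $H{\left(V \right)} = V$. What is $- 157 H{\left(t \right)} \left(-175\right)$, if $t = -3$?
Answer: $-82425$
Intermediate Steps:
$- 157 H{\left(t \right)} \left(-175\right) = \left(-157\right) \left(-3\right) \left(-175\right) = 471 \left(-175\right) = -82425$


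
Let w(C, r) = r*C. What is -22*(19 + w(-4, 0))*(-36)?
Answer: 15048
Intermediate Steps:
w(C, r) = C*r
-22*(19 + w(-4, 0))*(-36) = -22*(19 - 4*0)*(-36) = -22*(19 + 0)*(-36) = -22*19*(-36) = -418*(-36) = 15048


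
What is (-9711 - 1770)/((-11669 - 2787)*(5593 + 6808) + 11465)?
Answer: 11481/179257391 ≈ 6.4048e-5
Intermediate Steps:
(-9711 - 1770)/((-11669 - 2787)*(5593 + 6808) + 11465) = -11481/(-14456*12401 + 11465) = -11481/(-179268856 + 11465) = -11481/(-179257391) = -11481*(-1/179257391) = 11481/179257391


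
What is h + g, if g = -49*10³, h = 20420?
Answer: -28580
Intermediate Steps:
g = -49000 (g = -49*1000 = -49000)
h + g = 20420 - 49000 = -28580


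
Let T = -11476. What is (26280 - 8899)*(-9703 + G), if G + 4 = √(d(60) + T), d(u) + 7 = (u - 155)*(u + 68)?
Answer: -168717367 + 52143*I*√2627 ≈ -1.6872e+8 + 2.6726e+6*I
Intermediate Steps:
d(u) = -7 + (-155 + u)*(68 + u) (d(u) = -7 + (u - 155)*(u + 68) = -7 + (-155 + u)*(68 + u))
G = -4 + 3*I*√2627 (G = -4 + √((-10547 + 60² - 87*60) - 11476) = -4 + √((-10547 + 3600 - 5220) - 11476) = -4 + √(-12167 - 11476) = -4 + √(-23643) = -4 + 3*I*√2627 ≈ -4.0 + 153.76*I)
(26280 - 8899)*(-9703 + G) = (26280 - 8899)*(-9703 + (-4 + 3*I*√2627)) = 17381*(-9707 + 3*I*√2627) = -168717367 + 52143*I*√2627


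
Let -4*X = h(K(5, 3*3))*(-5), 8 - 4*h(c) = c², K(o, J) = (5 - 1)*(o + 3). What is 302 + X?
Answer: -31/2 ≈ -15.500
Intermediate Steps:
K(o, J) = 12 + 4*o (K(o, J) = 4*(3 + o) = 12 + 4*o)
h(c) = 2 - c²/4
X = -635/2 (X = -(2 - (12 + 4*5)²/4)*(-5)/4 = -(2 - (12 + 20)²/4)*(-5)/4 = -(2 - ¼*32²)*(-5)/4 = -(2 - ¼*1024)*(-5)/4 = -(2 - 256)*(-5)/4 = -(-127)*(-5)/2 = -¼*1270 = -635/2 ≈ -317.50)
302 + X = 302 - 635/2 = -31/2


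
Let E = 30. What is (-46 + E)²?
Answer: 256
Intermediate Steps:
(-46 + E)² = (-46 + 30)² = (-16)² = 256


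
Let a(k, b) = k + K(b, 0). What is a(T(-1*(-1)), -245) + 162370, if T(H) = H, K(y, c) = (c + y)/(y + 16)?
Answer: 37183204/229 ≈ 1.6237e+5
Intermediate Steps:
K(y, c) = (c + y)/(16 + y)
a(k, b) = k + b/(16 + b) (a(k, b) = k + (0 + b)/(16 + b) = k + b/(16 + b))
a(T(-1*(-1)), -245) + 162370 = (-245 + (-1*(-1))*(16 - 245))/(16 - 245) + 162370 = (-245 + 1*(-229))/(-229) + 162370 = -(-245 - 229)/229 + 162370 = -1/229*(-474) + 162370 = 474/229 + 162370 = 37183204/229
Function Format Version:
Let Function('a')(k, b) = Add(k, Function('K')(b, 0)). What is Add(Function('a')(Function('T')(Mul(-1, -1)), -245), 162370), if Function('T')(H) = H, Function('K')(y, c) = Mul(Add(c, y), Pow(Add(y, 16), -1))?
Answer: Rational(37183204, 229) ≈ 1.6237e+5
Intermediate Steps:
Function('K')(y, c) = Mul(Pow(Add(16, y), -1), Add(c, y)) (Function('K')(y, c) = Mul(Add(c, y), Pow(Add(16, y), -1)) = Mul(Pow(Add(16, y), -1), Add(c, y)))
Function('a')(k, b) = Add(k, Mul(b, Pow(Add(16, b), -1))) (Function('a')(k, b) = Add(k, Mul(Pow(Add(16, b), -1), Add(0, b))) = Add(k, Mul(Pow(Add(16, b), -1), b)) = Add(k, Mul(b, Pow(Add(16, b), -1))))
Add(Function('a')(Function('T')(Mul(-1, -1)), -245), 162370) = Add(Mul(Pow(Add(16, -245), -1), Add(-245, Mul(Mul(-1, -1), Add(16, -245)))), 162370) = Add(Mul(Pow(-229, -1), Add(-245, Mul(1, -229))), 162370) = Add(Mul(Rational(-1, 229), Add(-245, -229)), 162370) = Add(Mul(Rational(-1, 229), -474), 162370) = Add(Rational(474, 229), 162370) = Rational(37183204, 229)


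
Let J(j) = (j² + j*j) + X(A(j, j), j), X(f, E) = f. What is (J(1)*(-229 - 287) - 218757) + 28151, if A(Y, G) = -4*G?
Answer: -189574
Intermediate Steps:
J(j) = -4*j + 2*j² (J(j) = (j² + j*j) - 4*j = (j² + j²) - 4*j = 2*j² - 4*j = -4*j + 2*j²)
(J(1)*(-229 - 287) - 218757) + 28151 = ((2*1*(-2 + 1))*(-229 - 287) - 218757) + 28151 = ((2*1*(-1))*(-516) - 218757) + 28151 = (-2*(-516) - 218757) + 28151 = (1032 - 218757) + 28151 = -217725 + 28151 = -189574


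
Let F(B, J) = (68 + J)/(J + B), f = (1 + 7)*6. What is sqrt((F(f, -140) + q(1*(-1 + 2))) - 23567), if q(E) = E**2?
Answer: 20*I*sqrt(31165)/23 ≈ 153.51*I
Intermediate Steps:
f = 48 (f = 8*6 = 48)
F(B, J) = (68 + J)/(B + J)
sqrt((F(f, -140) + q(1*(-1 + 2))) - 23567) = sqrt(((68 - 140)/(48 - 140) + (1*(-1 + 2))**2) - 23567) = sqrt((-72/(-92) + (1*1)**2) - 23567) = sqrt((-1/92*(-72) + 1**2) - 23567) = sqrt((18/23 + 1) - 23567) = sqrt(41/23 - 23567) = sqrt(-542000/23) = 20*I*sqrt(31165)/23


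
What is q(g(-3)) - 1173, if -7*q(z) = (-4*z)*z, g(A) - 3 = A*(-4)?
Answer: -7311/7 ≈ -1044.4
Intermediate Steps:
g(A) = 3 - 4*A (g(A) = 3 + A*(-4) = 3 - 4*A)
q(z) = 4*z²/7 (q(z) = -(-4*z)*z/7 = -(-4)*z²/7 = 4*z²/7)
q(g(-3)) - 1173 = 4*(3 - 4*(-3))²/7 - 1173 = 4*(3 + 12)²/7 - 1173 = (4/7)*15² - 1173 = (4/7)*225 - 1173 = 900/7 - 1173 = -7311/7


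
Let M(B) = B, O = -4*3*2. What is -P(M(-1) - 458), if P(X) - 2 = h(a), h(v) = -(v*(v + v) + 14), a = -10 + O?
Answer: 2324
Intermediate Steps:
O = -24 (O = -12*2 = -24)
a = -34 (a = -10 - 24 = -34)
h(v) = -14 - 2*v² (h(v) = -(v*(2*v) + 14) = -(2*v² + 14) = -(14 + 2*v²) = -14 - 2*v²)
P(X) = -2324 (P(X) = 2 + (-14 - 2*(-34)²) = 2 + (-14 - 2*1156) = 2 + (-14 - 2312) = 2 - 2326 = -2324)
-P(M(-1) - 458) = -1*(-2324) = 2324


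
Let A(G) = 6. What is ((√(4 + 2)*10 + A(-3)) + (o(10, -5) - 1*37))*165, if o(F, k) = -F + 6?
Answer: -5775 + 1650*√6 ≈ -1733.3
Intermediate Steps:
o(F, k) = 6 - F
((√(4 + 2)*10 + A(-3)) + (o(10, -5) - 1*37))*165 = ((√(4 + 2)*10 + 6) + ((6 - 1*10) - 1*37))*165 = ((√6*10 + 6) + ((6 - 10) - 37))*165 = ((10*√6 + 6) + (-4 - 37))*165 = ((6 + 10*√6) - 41)*165 = (-35 + 10*√6)*165 = -5775 + 1650*√6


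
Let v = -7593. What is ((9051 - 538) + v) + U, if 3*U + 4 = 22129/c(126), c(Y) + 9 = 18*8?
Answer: 394189/405 ≈ 973.31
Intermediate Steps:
c(Y) = 135 (c(Y) = -9 + 18*8 = -9 + 144 = 135)
U = 21589/405 (U = -4/3 + (22129/135)/3 = -4/3 + (22129*(1/135))/3 = -4/3 + (⅓)*(22129/135) = -4/3 + 22129/405 = 21589/405 ≈ 53.306)
((9051 - 538) + v) + U = ((9051 - 538) - 7593) + 21589/405 = (8513 - 7593) + 21589/405 = 920 + 21589/405 = 394189/405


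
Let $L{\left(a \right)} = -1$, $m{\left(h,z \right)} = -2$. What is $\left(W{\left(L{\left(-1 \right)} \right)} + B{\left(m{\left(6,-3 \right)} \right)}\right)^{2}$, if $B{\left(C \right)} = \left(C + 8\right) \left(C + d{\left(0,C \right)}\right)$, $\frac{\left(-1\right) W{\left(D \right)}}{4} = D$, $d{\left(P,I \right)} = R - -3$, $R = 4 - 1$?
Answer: $784$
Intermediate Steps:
$R = 3$ ($R = 4 - 1 = 3$)
$d{\left(P,I \right)} = 6$ ($d{\left(P,I \right)} = 3 - -3 = 3 + 3 = 6$)
$W{\left(D \right)} = - 4 D$
$B{\left(C \right)} = \left(6 + C\right) \left(8 + C\right)$ ($B{\left(C \right)} = \left(C + 8\right) \left(C + 6\right) = \left(8 + C\right) \left(6 + C\right) = \left(6 + C\right) \left(8 + C\right)$)
$\left(W{\left(L{\left(-1 \right)} \right)} + B{\left(m{\left(6,-3 \right)} \right)}\right)^{2} = \left(\left(-4\right) \left(-1\right) + \left(48 + \left(-2\right)^{2} + 14 \left(-2\right)\right)\right)^{2} = \left(4 + \left(48 + 4 - 28\right)\right)^{2} = \left(4 + 24\right)^{2} = 28^{2} = 784$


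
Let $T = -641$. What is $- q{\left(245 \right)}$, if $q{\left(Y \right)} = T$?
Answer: $641$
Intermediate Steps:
$q{\left(Y \right)} = -641$
$- q{\left(245 \right)} = \left(-1\right) \left(-641\right) = 641$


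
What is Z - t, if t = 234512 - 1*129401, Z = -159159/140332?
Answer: -14750596011/140332 ≈ -1.0511e+5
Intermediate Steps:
Z = -159159/140332 (Z = -159159*1/140332 = -159159/140332 ≈ -1.1342)
t = 105111 (t = 234512 - 129401 = 105111)
Z - t = -159159/140332 - 1*105111 = -159159/140332 - 105111 = -14750596011/140332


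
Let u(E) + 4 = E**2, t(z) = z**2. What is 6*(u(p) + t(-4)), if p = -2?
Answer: 96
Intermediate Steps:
u(E) = -4 + E**2
6*(u(p) + t(-4)) = 6*((-4 + (-2)**2) + (-4)**2) = 6*((-4 + 4) + 16) = 6*(0 + 16) = 6*16 = 96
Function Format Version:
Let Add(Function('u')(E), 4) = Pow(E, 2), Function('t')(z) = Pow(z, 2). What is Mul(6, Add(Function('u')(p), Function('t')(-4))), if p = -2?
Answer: 96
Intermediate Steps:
Function('u')(E) = Add(-4, Pow(E, 2))
Mul(6, Add(Function('u')(p), Function('t')(-4))) = Mul(6, Add(Add(-4, Pow(-2, 2)), Pow(-4, 2))) = Mul(6, Add(Add(-4, 4), 16)) = Mul(6, Add(0, 16)) = Mul(6, 16) = 96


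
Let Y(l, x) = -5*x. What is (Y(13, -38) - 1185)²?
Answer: 990025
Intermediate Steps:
(Y(13, -38) - 1185)² = (-5*(-38) - 1185)² = (190 - 1185)² = (-995)² = 990025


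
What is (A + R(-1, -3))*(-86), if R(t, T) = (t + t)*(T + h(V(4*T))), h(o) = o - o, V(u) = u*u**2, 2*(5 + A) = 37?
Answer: -1677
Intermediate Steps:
A = 27/2 (A = -5 + (1/2)*37 = -5 + 37/2 = 27/2 ≈ 13.500)
V(u) = u**3
h(o) = 0
R(t, T) = 2*T*t (R(t, T) = (t + t)*(T + 0) = (2*t)*T = 2*T*t)
(A + R(-1, -3))*(-86) = (27/2 + 2*(-3)*(-1))*(-86) = (27/2 + 6)*(-86) = (39/2)*(-86) = -1677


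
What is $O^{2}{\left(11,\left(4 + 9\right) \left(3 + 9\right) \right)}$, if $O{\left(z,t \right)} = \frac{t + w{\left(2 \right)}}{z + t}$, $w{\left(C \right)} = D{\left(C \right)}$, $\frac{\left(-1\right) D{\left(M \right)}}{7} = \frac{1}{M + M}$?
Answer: $\frac{380689}{446224} \approx 0.85313$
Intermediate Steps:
$D{\left(M \right)} = - \frac{7}{2 M}$ ($D{\left(M \right)} = - \frac{7}{M + M} = - \frac{7}{2 M}$)
$w{\left(C \right)} = - \frac{7}{2 C}$
$O{\left(z,t \right)} = \frac{- \frac{7}{4} + t}{t + z}$ ($O{\left(z,t \right)} = \frac{t - \frac{7}{2 \cdot 2}}{z + t} = \frac{t - \frac{7}{4}}{t + z} = \frac{- \frac{7}{4} + t}{t + z}$)
$O^{2}{\left(11,\left(4 + 9\right) \left(3 + 9\right) \right)} = \left(\frac{- \frac{7}{4} + \left(4 + 9\right) \left(3 + 9\right)}{\left(4 + 9\right) \left(3 + 9\right) + 11}\right)^{2} = \left(\frac{- \frac{7}{4} + 13 \cdot 12}{13 \cdot 12 + 11}\right)^{2} = \left(\frac{- \frac{7}{4} + 156}{156 + 11}\right)^{2} = \left(\frac{1}{167} \cdot \frac{617}{4}\right)^{2} = \left(\frac{617}{668}\right)^{2} = \frac{380689}{446224}$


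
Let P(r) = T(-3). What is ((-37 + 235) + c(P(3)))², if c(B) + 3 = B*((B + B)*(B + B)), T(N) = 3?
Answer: 91809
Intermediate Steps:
P(r) = 3
c(B) = -3 + 4*B³ (c(B) = -3 + B*((B + B)*(B + B)) = -3 + B*((2*B)*(2*B)) = -3 + B*(4*B²) = -3 + 4*B³)
((-37 + 235) + c(P(3)))² = ((-37 + 235) + (-3 + 4*3³))² = (198 + (-3 + 4*27))² = (198 + (-3 + 108))² = (198 + 105)² = 303² = 91809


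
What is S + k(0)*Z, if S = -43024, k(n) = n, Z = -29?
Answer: -43024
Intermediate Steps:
S + k(0)*Z = -43024 + 0*(-29) = -43024 + 0 = -43024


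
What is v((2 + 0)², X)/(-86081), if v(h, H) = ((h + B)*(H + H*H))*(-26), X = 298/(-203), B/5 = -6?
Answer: -19137560/3547311929 ≈ -0.0053950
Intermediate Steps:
B = -30 (B = 5*(-6) = -30)
X = -298/203 (X = 298*(-1/203) = -298/203 ≈ -1.4680)
v(h, H) = -26*(-30 + h)*(H + H²) (v(h, H) = ((h - 30)*(H + H*H))*(-26) = ((-30 + h)*(H + H²))*(-26) = -26*(-30 + h)*(H + H²))
v((2 + 0)², X)/(-86081) = (26*(-298/203)*(30 - (2 + 0)² + 30*(-298/203) - 1*(-298/203)*(2 + 0)²))/(-86081) = (26*(-298/203)*(30 - 1*2² - 8940/203 - 1*(-298/203)*2²))*(-1/86081) = (26*(-298/203)*(30 - 1*4 - 8940/203 - 1*(-298/203)*4))*(-1/86081) = (26*(-298/203)*(30 - 4 - 8940/203 + 1192/203))*(-1/86081) = (26*(-298/203)*(-2470/203))*(-1/86081) = (19137560/41209)*(-1/86081) = -19137560/3547311929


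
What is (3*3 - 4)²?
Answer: 25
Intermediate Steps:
(3*3 - 4)² = (9 - 4)² = 5² = 25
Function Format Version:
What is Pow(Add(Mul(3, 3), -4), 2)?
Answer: 25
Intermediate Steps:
Pow(Add(Mul(3, 3), -4), 2) = Pow(Add(9, -4), 2) = Pow(5, 2) = 25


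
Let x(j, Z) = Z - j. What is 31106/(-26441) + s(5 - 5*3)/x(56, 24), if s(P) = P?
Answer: -365491/423056 ≈ -0.86393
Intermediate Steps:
31106/(-26441) + s(5 - 5*3)/x(56, 24) = 31106/(-26441) + (5 - 5*3)/(24 - 1*56) = 31106*(-1/26441) + (5 - 15)/(24 - 56) = -31106/26441 - 10/(-32) = -31106/26441 - 10*(-1/32) = -31106/26441 + 5/16 = -365491/423056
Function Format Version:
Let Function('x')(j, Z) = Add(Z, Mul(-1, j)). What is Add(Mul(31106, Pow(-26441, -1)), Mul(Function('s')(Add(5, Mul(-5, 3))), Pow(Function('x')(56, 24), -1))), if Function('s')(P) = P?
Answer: Rational(-365491, 423056) ≈ -0.86393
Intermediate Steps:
Add(Mul(31106, Pow(-26441, -1)), Mul(Function('s')(Add(5, Mul(-5, 3))), Pow(Function('x')(56, 24), -1))) = Add(Mul(31106, Pow(-26441, -1)), Mul(Add(5, Mul(-5, 3)), Pow(Add(24, Mul(-1, 56)), -1))) = Add(Mul(31106, Rational(-1, 26441)), Mul(Add(5, -15), Pow(Add(24, -56), -1))) = Add(Rational(-31106, 26441), Mul(-10, Pow(-32, -1))) = Add(Rational(-31106, 26441), Mul(-10, Rational(-1, 32))) = Add(Rational(-31106, 26441), Rational(5, 16)) = Rational(-365491, 423056)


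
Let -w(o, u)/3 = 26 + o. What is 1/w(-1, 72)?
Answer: -1/75 ≈ -0.013333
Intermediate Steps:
w(o, u) = -78 - 3*o (w(o, u) = -3*(26 + o) = -78 - 3*o)
1/w(-1, 72) = 1/(-78 - 3*(-1)) = 1/(-78 + 3) = 1/(-75) = -1/75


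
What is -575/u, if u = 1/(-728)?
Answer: 418600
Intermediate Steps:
u = -1/728 ≈ -0.0013736
-575/u = -575/(-1/728) = -575*(-728) = 418600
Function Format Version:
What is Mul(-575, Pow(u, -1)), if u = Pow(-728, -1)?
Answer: 418600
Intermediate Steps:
u = Rational(-1, 728) ≈ -0.0013736
Mul(-575, Pow(u, -1)) = Mul(-575, Pow(Rational(-1, 728), -1)) = Mul(-575, -728) = 418600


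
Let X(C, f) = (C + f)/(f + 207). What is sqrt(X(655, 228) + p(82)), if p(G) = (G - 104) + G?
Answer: 11*sqrt(97005)/435 ≈ 7.8759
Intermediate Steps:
X(C, f) = (C + f)/(207 + f)
p(G) = -104 + 2*G (p(G) = (-104 + G) + G = -104 + 2*G)
sqrt(X(655, 228) + p(82)) = sqrt((655 + 228)/(207 + 228) + (-104 + 2*82)) = sqrt(883/435 + (-104 + 164)) = sqrt((1/435)*883 + 60) = sqrt(883/435 + 60) = sqrt(26983/435) = 11*sqrt(97005)/435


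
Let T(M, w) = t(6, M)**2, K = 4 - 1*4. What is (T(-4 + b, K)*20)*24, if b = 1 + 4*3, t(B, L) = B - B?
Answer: 0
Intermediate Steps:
K = 0 (K = 4 - 4 = 0)
t(B, L) = 0
b = 13 (b = 1 + 12 = 13)
T(M, w) = 0 (T(M, w) = 0**2 = 0)
(T(-4 + b, K)*20)*24 = (0*20)*24 = 0*24 = 0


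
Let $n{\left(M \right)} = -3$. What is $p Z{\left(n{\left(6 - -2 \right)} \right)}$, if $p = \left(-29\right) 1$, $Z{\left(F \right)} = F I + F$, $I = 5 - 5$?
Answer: $87$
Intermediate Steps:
$I = 0$ ($I = 5 - 5 = 0$)
$Z{\left(F \right)} = F$ ($Z{\left(F \right)} = F 0 + F = 0 + F = F$)
$p = -29$
$p Z{\left(n{\left(6 - -2 \right)} \right)} = \left(-29\right) \left(-3\right) = 87$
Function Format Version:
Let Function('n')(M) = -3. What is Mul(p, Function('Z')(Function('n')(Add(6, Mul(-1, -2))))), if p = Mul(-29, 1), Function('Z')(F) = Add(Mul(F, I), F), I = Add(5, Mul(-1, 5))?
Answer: 87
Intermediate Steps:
I = 0 (I = Add(5, -5) = 0)
Function('Z')(F) = F (Function('Z')(F) = Add(Mul(F, 0), F) = Add(0, F) = F)
p = -29
Mul(p, Function('Z')(Function('n')(Add(6, Mul(-1, -2))))) = Mul(-29, -3) = 87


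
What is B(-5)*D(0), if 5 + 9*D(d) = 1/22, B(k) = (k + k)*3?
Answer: 545/33 ≈ 16.515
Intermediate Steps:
B(k) = 6*k (B(k) = (2*k)*3 = 6*k)
D(d) = -109/198 (D(d) = -5/9 + (⅑)/22 = -5/9 + (⅑)*(1/22) = -5/9 + 1/198 = -109/198)
B(-5)*D(0) = (6*(-5))*(-109/198) = -30*(-109/198) = 545/33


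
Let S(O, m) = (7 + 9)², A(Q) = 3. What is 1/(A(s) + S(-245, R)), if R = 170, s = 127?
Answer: 1/259 ≈ 0.0038610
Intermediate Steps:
S(O, m) = 256 (S(O, m) = 16² = 256)
1/(A(s) + S(-245, R)) = 1/(3 + 256) = 1/259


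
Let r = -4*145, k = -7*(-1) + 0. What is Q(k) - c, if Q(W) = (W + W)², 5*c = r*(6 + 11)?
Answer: 2168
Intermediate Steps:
k = 7 (k = 7 + 0 = 7)
r = -580
c = -1972 (c = (-580*(6 + 11))/5 = (-580*17)/5 = (⅕)*(-9860) = -1972)
Q(W) = 4*W² (Q(W) = (2*W)² = 4*W²)
Q(k) - c = 4*7² - 1*(-1972) = 4*49 + 1972 = 196 + 1972 = 2168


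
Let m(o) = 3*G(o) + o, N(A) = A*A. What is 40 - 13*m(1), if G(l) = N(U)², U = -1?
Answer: -12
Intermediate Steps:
N(A) = A²
G(l) = 1 (G(l) = ((-1)²)² = 1² = 1)
m(o) = 3 + o (m(o) = 3*1 + o = 3 + o)
40 - 13*m(1) = 40 - 13*(3 + 1) = 40 - 13*4 = 40 - 52 = -12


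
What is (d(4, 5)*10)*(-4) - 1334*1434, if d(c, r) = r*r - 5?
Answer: -1913756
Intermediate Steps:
d(c, r) = -5 + r² (d(c, r) = r² - 5 = -5 + r²)
(d(4, 5)*10)*(-4) - 1334*1434 = ((-5 + 5²)*10)*(-4) - 1334*1434 = ((-5 + 25)*10)*(-4) - 1912956 = (20*10)*(-4) - 1912956 = 200*(-4) - 1912956 = -800 - 1912956 = -1913756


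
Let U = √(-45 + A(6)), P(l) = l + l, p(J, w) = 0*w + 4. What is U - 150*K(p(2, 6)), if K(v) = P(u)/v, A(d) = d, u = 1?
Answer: -75 + I*√39 ≈ -75.0 + 6.245*I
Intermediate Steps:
p(J, w) = 4 (p(J, w) = 0 + 4 = 4)
P(l) = 2*l
K(v) = 2/v (K(v) = (2*1)/v = 2/v)
U = I*√39 (U = √(-45 + 6) = √(-39) = I*√39 ≈ 6.245*I)
U - 150*K(p(2, 6)) = I*√39 - 300/4 = I*√39 - 150*½ = I*√39 - 75 = -75 + I*√39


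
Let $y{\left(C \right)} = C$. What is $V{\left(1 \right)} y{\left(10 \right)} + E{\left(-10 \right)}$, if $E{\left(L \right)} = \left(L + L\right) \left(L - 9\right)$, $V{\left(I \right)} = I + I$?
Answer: $400$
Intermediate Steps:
$V{\left(I \right)} = 2 I$
$E{\left(L \right)} = 2 L \left(-9 + L\right)$
$V{\left(1 \right)} y{\left(10 \right)} + E{\left(-10 \right)} = 2 \cdot 1 \cdot 10 + 2 \left(-10\right) \left(-9 - 10\right) = 2 \cdot 10 + 2 \left(-10\right) \left(-19\right) = 20 + 380 = 400$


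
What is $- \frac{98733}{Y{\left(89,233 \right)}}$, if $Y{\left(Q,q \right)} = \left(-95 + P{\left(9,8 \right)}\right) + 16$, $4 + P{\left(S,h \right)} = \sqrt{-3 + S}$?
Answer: $\frac{8194839}{6883} + \frac{98733 \sqrt{6}}{6883} \approx 1225.7$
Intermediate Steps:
$P{\left(S,h \right)} = -4 + \sqrt{-3 + S}$
$Y{\left(Q,q \right)} = -83 + \sqrt{6}$ ($Y{\left(Q,q \right)} = \left(-95 - \left(4 - \sqrt{-3 + 9}\right)\right) + 16 = \left(-95 - \left(4 - \sqrt{6}\right)\right) + 16 = \left(-99 + \sqrt{6}\right) + 16 = -83 + \sqrt{6}$)
$- \frac{98733}{Y{\left(89,233 \right)}} = - \frac{98733}{-83 + \sqrt{6}}$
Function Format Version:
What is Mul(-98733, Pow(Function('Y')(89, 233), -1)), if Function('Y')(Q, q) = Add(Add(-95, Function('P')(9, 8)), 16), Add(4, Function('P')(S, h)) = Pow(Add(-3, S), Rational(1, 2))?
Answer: Add(Rational(8194839, 6883), Mul(Rational(98733, 6883), Pow(6, Rational(1, 2)))) ≈ 1225.7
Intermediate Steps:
Function('P')(S, h) = Add(-4, Pow(Add(-3, S), Rational(1, 2)))
Function('Y')(Q, q) = Add(-83, Pow(6, Rational(1, 2))) (Function('Y')(Q, q) = Add(Add(-95, Add(-4, Pow(Add(-3, 9), Rational(1, 2)))), 16) = Add(Add(-95, Add(-4, Pow(6, Rational(1, 2)))), 16) = Add(Add(-99, Pow(6, Rational(1, 2))), 16) = Add(-83, Pow(6, Rational(1, 2))))
Mul(-98733, Pow(Function('Y')(89, 233), -1)) = Mul(-98733, Pow(Add(-83, Pow(6, Rational(1, 2))), -1))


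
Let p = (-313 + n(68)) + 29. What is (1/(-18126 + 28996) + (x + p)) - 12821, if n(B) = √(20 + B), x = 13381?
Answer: 3000121/10870 + 2*√22 ≈ 285.38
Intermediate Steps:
p = -284 + 2*√22 (p = (-313 + √(20 + 68)) + 29 = (-313 + √88) + 29 = (-313 + 2*√22) + 29 = -284 + 2*√22 ≈ -274.62)
(1/(-18126 + 28996) + (x + p)) - 12821 = (1/(-18126 + 28996) + (13381 + (-284 + 2*√22))) - 12821 = (1/10870 + (13097 + 2*√22)) - 12821 = (142364391/10870 + 2*√22) - 12821 = 3000121/10870 + 2*√22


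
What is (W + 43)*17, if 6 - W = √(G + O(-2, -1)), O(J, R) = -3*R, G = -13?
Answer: 833 - 17*I*√10 ≈ 833.0 - 53.759*I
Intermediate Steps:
W = 6 - I*√10 (W = 6 - √(-13 - 3*(-1)) = 6 - √(-13 + 3) = 6 - √(-10) = 6 - I*√10 ≈ 6.0 - 3.1623*I)
(W + 43)*17 = ((6 - I*√10) + 43)*17 = (49 - I*√10)*17 = 833 - 17*I*√10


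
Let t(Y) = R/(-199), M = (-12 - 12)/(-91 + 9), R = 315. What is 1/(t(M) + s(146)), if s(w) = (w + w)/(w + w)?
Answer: -199/116 ≈ -1.7155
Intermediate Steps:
M = 12/41 (M = -24/(-82) = -24*(-1/82) = 12/41 ≈ 0.29268)
t(Y) = -315/199 (t(Y) = 315/(-199) = 315*(-1/199) = -315/199)
s(w) = 1 (s(w) = (2*w)/((2*w)) = (2*w)*(1/(2*w)) = 1)
1/(t(M) + s(146)) = 1/(-315/199 + 1) = 1/(-116/199) = -199/116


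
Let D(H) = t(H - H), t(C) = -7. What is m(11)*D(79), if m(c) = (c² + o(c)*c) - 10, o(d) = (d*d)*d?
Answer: -103264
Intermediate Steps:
o(d) = d³ (o(d) = d²*d = d³)
D(H) = -7
m(c) = -10 + c² + c⁴ (m(c) = (c² + c³*c) - 10 = (c² + c⁴) - 10 = -10 + c² + c⁴)
m(11)*D(79) = (-10 + 11² + 11⁴)*(-7) = (-10 + 121 + 14641)*(-7) = 14752*(-7) = -103264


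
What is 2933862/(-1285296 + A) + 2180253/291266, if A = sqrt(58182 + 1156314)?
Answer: 8692412891061281/1670718557290590 - 488977*sqrt(8434)/22944230460 ≈ 5.2008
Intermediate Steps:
A = 12*sqrt(8434) (A = sqrt(1214496) = 12*sqrt(8434) ≈ 1102.0)
2933862/(-1285296 + A) + 2180253/291266 = 2933862/(-1285296 + 12*sqrt(8434)) + 2180253/291266 = 2180253/291266 + 2933862/(-1285296 + 12*sqrt(8434))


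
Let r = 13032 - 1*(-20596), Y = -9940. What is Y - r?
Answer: -43568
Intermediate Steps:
r = 33628 (r = 13032 + 20596 = 33628)
Y - r = -9940 - 1*33628 = -9940 - 33628 = -43568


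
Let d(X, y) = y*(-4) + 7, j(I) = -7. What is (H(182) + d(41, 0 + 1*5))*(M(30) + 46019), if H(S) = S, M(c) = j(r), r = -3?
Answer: 7776028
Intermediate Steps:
M(c) = -7
d(X, y) = 7 - 4*y (d(X, y) = -4*y + 7 = 7 - 4*y)
(H(182) + d(41, 0 + 1*5))*(M(30) + 46019) = (182 + (7 - 4*(0 + 1*5)))*(-7 + 46019) = (182 + (7 - 4*(0 + 5)))*46012 = (182 + (7 - 4*5))*46012 = (182 + (7 - 20))*46012 = (182 - 13)*46012 = 169*46012 = 7776028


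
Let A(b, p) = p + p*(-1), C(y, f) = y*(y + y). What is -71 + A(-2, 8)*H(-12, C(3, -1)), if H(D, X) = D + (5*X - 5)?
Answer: -71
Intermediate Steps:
C(y, f) = 2*y**2 (C(y, f) = y*(2*y) = 2*y**2)
A(b, p) = 0 (A(b, p) = p - p = 0)
H(D, X) = -5 + D + 5*X (H(D, X) = D + (-5 + 5*X) = -5 + D + 5*X)
-71 + A(-2, 8)*H(-12, C(3, -1)) = -71 + 0*(-5 - 12 + 5*(2*3**2)) = -71 + 0*(-5 - 12 + 5*(2*9)) = -71 + 0*(-5 - 12 + 5*18) = -71 + 0*(-5 - 12 + 90) = -71 + 0*73 = -71 + 0 = -71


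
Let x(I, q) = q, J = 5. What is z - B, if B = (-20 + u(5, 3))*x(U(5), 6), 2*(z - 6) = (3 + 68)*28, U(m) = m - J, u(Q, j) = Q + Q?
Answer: 1060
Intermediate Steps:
u(Q, j) = 2*Q
U(m) = -5 + m (U(m) = m - 1*5 = m - 5 = -5 + m)
z = 1000 (z = 6 + ((3 + 68)*28)/2 = 6 + (71*28)/2 = 6 + (½)*1988 = 6 + 994 = 1000)
B = -60 (B = (-20 + 2*5)*6 = (-20 + 10)*6 = -10*6 = -60)
z - B = 1000 - 1*(-60) = 1000 + 60 = 1060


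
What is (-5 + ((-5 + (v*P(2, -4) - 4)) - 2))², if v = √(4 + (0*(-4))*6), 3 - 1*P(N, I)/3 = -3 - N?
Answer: 1024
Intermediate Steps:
P(N, I) = 18 + 3*N (P(N, I) = 9 - 3*(-3 - N) = 9 + (9 + 3*N) = 18 + 3*N)
v = 2 (v = √(4 + 0*6) = √(4 + 0) = √4 = 2)
(-5 + ((-5 + (v*P(2, -4) - 4)) - 2))² = (-5 + ((-5 + (2*(18 + 3*2) - 4)) - 2))² = (-5 + ((-5 + (2*(18 + 6) - 4)) - 2))² = (-5 + ((-5 + (2*24 - 4)) - 2))² = (-5 + ((-5 + (48 - 4)) - 2))² = (-5 + ((-5 + 44) - 2))² = (-5 + (39 - 2))² = (-5 + 37)² = 32² = 1024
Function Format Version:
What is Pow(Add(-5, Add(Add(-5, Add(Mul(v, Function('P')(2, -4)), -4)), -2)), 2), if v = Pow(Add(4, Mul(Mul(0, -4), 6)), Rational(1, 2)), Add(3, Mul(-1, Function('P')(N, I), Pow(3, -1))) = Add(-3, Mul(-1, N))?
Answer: 1024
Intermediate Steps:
Function('P')(N, I) = Add(18, Mul(3, N)) (Function('P')(N, I) = Add(9, Mul(-3, Add(-3, Mul(-1, N)))) = Add(9, Add(9, Mul(3, N))) = Add(18, Mul(3, N)))
v = 2 (v = Pow(Add(4, Mul(0, 6)), Rational(1, 2)) = Pow(Add(4, 0), Rational(1, 2)) = Pow(4, Rational(1, 2)) = 2)
Pow(Add(-5, Add(Add(-5, Add(Mul(v, Function('P')(2, -4)), -4)), -2)), 2) = Pow(Add(-5, Add(Add(-5, Add(Mul(2, Add(18, Mul(3, 2))), -4)), -2)), 2) = Pow(Add(-5, Add(Add(-5, Add(Mul(2, Add(18, 6)), -4)), -2)), 2) = Pow(Add(-5, Add(Add(-5, Add(Mul(2, 24), -4)), -2)), 2) = Pow(Add(-5, Add(Add(-5, Add(48, -4)), -2)), 2) = Pow(Add(-5, Add(Add(-5, 44), -2)), 2) = Pow(Add(-5, Add(39, -2)), 2) = Pow(Add(-5, 37), 2) = Pow(32, 2) = 1024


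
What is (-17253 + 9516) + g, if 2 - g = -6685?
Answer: -1050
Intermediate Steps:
g = 6687 (g = 2 - 1*(-6685) = 2 + 6685 = 6687)
(-17253 + 9516) + g = (-17253 + 9516) + 6687 = -7737 + 6687 = -1050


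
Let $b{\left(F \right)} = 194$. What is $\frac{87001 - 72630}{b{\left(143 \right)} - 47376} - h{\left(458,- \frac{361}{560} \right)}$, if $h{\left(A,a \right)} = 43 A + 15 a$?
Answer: $- \frac{52010584971}{2642192} \approx -19685.0$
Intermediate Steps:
$h{\left(A,a \right)} = 15 a + 43 A$
$\frac{87001 - 72630}{b{\left(143 \right)} - 47376} - h{\left(458,- \frac{361}{560} \right)} = \frac{87001 - 72630}{194 - 47376} - \left(15 \left(- \frac{361}{560}\right) + 43 \cdot 458\right) = \frac{14371}{-47182} - \left(15 \left(\left(-361\right) \frac{1}{560}\right) + 19694\right) = 14371 \left(- \frac{1}{47182}\right) - \left(15 \left(- \frac{361}{560}\right) + 19694\right) = - \frac{14371}{47182} - \left(- \frac{1083}{112} + 19694\right) = - \frac{14371}{47182} - \frac{2204645}{112} = - \frac{52010584971}{2642192}$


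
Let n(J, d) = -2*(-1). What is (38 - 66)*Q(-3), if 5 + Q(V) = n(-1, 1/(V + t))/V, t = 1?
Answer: 476/3 ≈ 158.67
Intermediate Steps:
n(J, d) = 2
Q(V) = -5 + 2/V
(38 - 66)*Q(-3) = (38 - 66)*(-5 + 2/(-3)) = -28*(-5 + 2*(-⅓)) = -28*(-5 - ⅔) = -28*(-17/3) = 476/3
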